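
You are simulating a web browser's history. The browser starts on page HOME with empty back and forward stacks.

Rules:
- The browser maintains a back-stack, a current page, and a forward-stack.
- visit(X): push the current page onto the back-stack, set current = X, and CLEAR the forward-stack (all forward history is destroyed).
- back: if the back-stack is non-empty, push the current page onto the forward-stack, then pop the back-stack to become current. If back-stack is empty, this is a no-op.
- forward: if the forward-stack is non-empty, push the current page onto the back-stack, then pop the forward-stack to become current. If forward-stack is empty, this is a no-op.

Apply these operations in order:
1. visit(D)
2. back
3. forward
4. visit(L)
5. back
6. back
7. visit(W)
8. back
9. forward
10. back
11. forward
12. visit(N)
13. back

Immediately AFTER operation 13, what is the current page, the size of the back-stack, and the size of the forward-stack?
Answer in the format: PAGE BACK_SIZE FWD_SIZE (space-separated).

After 1 (visit(D)): cur=D back=1 fwd=0
After 2 (back): cur=HOME back=0 fwd=1
After 3 (forward): cur=D back=1 fwd=0
After 4 (visit(L)): cur=L back=2 fwd=0
After 5 (back): cur=D back=1 fwd=1
After 6 (back): cur=HOME back=0 fwd=2
After 7 (visit(W)): cur=W back=1 fwd=0
After 8 (back): cur=HOME back=0 fwd=1
After 9 (forward): cur=W back=1 fwd=0
After 10 (back): cur=HOME back=0 fwd=1
After 11 (forward): cur=W back=1 fwd=0
After 12 (visit(N)): cur=N back=2 fwd=0
After 13 (back): cur=W back=1 fwd=1

W 1 1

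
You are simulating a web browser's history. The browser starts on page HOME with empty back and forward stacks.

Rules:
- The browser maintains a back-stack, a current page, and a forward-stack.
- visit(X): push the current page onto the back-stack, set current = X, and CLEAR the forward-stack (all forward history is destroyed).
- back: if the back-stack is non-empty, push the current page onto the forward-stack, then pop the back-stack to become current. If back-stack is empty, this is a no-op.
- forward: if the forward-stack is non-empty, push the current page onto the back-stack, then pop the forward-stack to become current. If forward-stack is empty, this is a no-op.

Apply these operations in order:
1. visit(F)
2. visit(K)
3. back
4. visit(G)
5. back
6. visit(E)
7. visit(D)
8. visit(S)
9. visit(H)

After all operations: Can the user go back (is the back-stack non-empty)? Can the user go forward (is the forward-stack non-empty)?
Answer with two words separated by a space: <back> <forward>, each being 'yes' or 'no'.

Answer: yes no

Derivation:
After 1 (visit(F)): cur=F back=1 fwd=0
After 2 (visit(K)): cur=K back=2 fwd=0
After 3 (back): cur=F back=1 fwd=1
After 4 (visit(G)): cur=G back=2 fwd=0
After 5 (back): cur=F back=1 fwd=1
After 6 (visit(E)): cur=E back=2 fwd=0
After 7 (visit(D)): cur=D back=3 fwd=0
After 8 (visit(S)): cur=S back=4 fwd=0
After 9 (visit(H)): cur=H back=5 fwd=0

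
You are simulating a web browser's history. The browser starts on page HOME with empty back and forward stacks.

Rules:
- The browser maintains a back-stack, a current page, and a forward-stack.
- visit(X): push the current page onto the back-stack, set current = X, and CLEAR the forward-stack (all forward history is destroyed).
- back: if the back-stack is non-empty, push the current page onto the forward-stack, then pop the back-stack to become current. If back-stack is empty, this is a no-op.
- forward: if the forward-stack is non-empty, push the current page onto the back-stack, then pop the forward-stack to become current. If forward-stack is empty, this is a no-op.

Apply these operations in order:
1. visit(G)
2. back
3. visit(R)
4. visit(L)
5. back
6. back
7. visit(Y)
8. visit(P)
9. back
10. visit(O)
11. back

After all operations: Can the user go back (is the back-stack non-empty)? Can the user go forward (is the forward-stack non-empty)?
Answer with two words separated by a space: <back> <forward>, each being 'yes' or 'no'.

After 1 (visit(G)): cur=G back=1 fwd=0
After 2 (back): cur=HOME back=0 fwd=1
After 3 (visit(R)): cur=R back=1 fwd=0
After 4 (visit(L)): cur=L back=2 fwd=0
After 5 (back): cur=R back=1 fwd=1
After 6 (back): cur=HOME back=0 fwd=2
After 7 (visit(Y)): cur=Y back=1 fwd=0
After 8 (visit(P)): cur=P back=2 fwd=0
After 9 (back): cur=Y back=1 fwd=1
After 10 (visit(O)): cur=O back=2 fwd=0
After 11 (back): cur=Y back=1 fwd=1

Answer: yes yes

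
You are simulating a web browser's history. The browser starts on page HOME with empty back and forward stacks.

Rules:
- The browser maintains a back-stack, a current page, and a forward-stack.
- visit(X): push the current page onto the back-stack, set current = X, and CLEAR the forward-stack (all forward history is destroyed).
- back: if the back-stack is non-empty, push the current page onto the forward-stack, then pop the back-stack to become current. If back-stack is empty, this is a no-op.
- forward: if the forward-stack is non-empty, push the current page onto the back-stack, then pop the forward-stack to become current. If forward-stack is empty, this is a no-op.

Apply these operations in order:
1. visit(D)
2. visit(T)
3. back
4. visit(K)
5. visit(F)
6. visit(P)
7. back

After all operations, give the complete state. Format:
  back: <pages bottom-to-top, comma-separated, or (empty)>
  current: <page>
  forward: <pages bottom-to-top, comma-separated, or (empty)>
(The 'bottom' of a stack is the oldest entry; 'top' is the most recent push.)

After 1 (visit(D)): cur=D back=1 fwd=0
After 2 (visit(T)): cur=T back=2 fwd=0
After 3 (back): cur=D back=1 fwd=1
After 4 (visit(K)): cur=K back=2 fwd=0
After 5 (visit(F)): cur=F back=3 fwd=0
After 6 (visit(P)): cur=P back=4 fwd=0
After 7 (back): cur=F back=3 fwd=1

Answer: back: HOME,D,K
current: F
forward: P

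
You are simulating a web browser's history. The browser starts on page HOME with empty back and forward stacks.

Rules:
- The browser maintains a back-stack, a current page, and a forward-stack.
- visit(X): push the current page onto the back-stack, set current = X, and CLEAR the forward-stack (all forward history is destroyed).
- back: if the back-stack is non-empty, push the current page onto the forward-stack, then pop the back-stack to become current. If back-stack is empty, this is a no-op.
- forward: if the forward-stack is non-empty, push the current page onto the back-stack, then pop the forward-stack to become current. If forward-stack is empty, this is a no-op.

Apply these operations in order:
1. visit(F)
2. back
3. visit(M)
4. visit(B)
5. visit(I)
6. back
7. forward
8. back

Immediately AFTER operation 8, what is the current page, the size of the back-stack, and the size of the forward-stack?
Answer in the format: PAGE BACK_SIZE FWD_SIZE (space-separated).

After 1 (visit(F)): cur=F back=1 fwd=0
After 2 (back): cur=HOME back=0 fwd=1
After 3 (visit(M)): cur=M back=1 fwd=0
After 4 (visit(B)): cur=B back=2 fwd=0
After 5 (visit(I)): cur=I back=3 fwd=0
After 6 (back): cur=B back=2 fwd=1
After 7 (forward): cur=I back=3 fwd=0
After 8 (back): cur=B back=2 fwd=1

B 2 1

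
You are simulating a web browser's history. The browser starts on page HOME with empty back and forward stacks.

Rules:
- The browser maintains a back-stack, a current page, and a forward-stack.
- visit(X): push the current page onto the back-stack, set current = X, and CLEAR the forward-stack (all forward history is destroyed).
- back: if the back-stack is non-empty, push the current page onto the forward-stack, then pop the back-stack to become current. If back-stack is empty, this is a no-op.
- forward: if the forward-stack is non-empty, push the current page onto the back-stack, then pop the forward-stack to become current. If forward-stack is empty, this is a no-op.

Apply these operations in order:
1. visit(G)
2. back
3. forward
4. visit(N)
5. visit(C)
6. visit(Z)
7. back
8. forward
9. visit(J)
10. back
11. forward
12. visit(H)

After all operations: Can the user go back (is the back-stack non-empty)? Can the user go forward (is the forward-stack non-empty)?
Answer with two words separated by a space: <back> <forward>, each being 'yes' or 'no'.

Answer: yes no

Derivation:
After 1 (visit(G)): cur=G back=1 fwd=0
After 2 (back): cur=HOME back=0 fwd=1
After 3 (forward): cur=G back=1 fwd=0
After 4 (visit(N)): cur=N back=2 fwd=0
After 5 (visit(C)): cur=C back=3 fwd=0
After 6 (visit(Z)): cur=Z back=4 fwd=0
After 7 (back): cur=C back=3 fwd=1
After 8 (forward): cur=Z back=4 fwd=0
After 9 (visit(J)): cur=J back=5 fwd=0
After 10 (back): cur=Z back=4 fwd=1
After 11 (forward): cur=J back=5 fwd=0
After 12 (visit(H)): cur=H back=6 fwd=0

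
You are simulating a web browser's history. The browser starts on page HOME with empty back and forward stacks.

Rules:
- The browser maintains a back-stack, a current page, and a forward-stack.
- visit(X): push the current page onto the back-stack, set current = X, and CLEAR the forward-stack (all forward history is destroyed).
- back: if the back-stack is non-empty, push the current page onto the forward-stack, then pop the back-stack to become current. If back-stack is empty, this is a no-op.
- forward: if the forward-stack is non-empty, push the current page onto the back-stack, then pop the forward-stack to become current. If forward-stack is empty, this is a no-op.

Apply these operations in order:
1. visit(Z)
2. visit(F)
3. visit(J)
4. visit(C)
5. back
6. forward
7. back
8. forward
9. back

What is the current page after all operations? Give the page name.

Answer: J

Derivation:
After 1 (visit(Z)): cur=Z back=1 fwd=0
After 2 (visit(F)): cur=F back=2 fwd=0
After 3 (visit(J)): cur=J back=3 fwd=0
After 4 (visit(C)): cur=C back=4 fwd=0
After 5 (back): cur=J back=3 fwd=1
After 6 (forward): cur=C back=4 fwd=0
After 7 (back): cur=J back=3 fwd=1
After 8 (forward): cur=C back=4 fwd=0
After 9 (back): cur=J back=3 fwd=1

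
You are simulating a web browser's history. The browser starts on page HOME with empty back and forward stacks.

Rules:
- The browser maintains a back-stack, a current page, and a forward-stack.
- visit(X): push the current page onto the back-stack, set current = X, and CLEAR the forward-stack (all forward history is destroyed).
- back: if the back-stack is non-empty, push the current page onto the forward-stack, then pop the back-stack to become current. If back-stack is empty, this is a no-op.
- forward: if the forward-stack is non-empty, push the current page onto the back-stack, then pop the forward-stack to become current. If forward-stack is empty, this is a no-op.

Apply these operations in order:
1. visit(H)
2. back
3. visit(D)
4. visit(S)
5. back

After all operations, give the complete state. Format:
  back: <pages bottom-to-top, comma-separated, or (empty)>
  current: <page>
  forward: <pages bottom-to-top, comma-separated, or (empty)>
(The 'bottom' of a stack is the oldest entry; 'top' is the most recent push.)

Answer: back: HOME
current: D
forward: S

Derivation:
After 1 (visit(H)): cur=H back=1 fwd=0
After 2 (back): cur=HOME back=0 fwd=1
After 3 (visit(D)): cur=D back=1 fwd=0
After 4 (visit(S)): cur=S back=2 fwd=0
After 5 (back): cur=D back=1 fwd=1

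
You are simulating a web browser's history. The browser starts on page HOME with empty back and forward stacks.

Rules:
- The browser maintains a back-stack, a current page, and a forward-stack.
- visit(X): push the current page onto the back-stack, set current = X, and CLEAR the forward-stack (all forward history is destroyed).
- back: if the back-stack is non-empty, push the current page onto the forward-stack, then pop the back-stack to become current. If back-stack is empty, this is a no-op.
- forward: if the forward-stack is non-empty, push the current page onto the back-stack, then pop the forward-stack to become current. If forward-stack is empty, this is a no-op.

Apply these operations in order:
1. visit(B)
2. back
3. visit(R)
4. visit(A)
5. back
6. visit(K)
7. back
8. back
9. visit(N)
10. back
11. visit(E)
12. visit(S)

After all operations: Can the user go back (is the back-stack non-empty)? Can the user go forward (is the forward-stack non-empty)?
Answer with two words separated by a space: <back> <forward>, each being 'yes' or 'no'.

Answer: yes no

Derivation:
After 1 (visit(B)): cur=B back=1 fwd=0
After 2 (back): cur=HOME back=0 fwd=1
After 3 (visit(R)): cur=R back=1 fwd=0
After 4 (visit(A)): cur=A back=2 fwd=0
After 5 (back): cur=R back=1 fwd=1
After 6 (visit(K)): cur=K back=2 fwd=0
After 7 (back): cur=R back=1 fwd=1
After 8 (back): cur=HOME back=0 fwd=2
After 9 (visit(N)): cur=N back=1 fwd=0
After 10 (back): cur=HOME back=0 fwd=1
After 11 (visit(E)): cur=E back=1 fwd=0
After 12 (visit(S)): cur=S back=2 fwd=0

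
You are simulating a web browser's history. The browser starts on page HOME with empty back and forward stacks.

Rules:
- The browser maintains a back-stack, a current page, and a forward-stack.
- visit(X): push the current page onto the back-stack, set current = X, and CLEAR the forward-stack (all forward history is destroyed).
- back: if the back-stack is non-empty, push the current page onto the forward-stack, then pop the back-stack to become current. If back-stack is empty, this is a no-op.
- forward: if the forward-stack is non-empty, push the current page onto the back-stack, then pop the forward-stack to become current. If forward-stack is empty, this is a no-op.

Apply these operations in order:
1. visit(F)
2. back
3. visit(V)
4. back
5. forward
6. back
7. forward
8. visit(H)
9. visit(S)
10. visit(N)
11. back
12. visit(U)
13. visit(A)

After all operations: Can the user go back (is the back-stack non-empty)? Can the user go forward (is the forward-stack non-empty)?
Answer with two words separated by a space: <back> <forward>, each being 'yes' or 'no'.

After 1 (visit(F)): cur=F back=1 fwd=0
After 2 (back): cur=HOME back=0 fwd=1
After 3 (visit(V)): cur=V back=1 fwd=0
After 4 (back): cur=HOME back=0 fwd=1
After 5 (forward): cur=V back=1 fwd=0
After 6 (back): cur=HOME back=0 fwd=1
After 7 (forward): cur=V back=1 fwd=0
After 8 (visit(H)): cur=H back=2 fwd=0
After 9 (visit(S)): cur=S back=3 fwd=0
After 10 (visit(N)): cur=N back=4 fwd=0
After 11 (back): cur=S back=3 fwd=1
After 12 (visit(U)): cur=U back=4 fwd=0
After 13 (visit(A)): cur=A back=5 fwd=0

Answer: yes no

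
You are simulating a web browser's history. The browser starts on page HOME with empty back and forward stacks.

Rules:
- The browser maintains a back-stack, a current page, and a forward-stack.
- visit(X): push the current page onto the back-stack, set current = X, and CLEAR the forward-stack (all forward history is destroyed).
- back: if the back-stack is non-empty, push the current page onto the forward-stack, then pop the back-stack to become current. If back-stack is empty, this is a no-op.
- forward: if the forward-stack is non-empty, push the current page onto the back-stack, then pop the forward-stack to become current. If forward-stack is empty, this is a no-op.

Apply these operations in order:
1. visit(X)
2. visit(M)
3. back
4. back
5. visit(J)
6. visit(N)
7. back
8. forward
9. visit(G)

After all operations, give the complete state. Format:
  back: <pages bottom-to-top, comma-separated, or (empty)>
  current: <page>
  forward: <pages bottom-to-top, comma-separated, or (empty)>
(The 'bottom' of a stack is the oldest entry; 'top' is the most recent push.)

After 1 (visit(X)): cur=X back=1 fwd=0
After 2 (visit(M)): cur=M back=2 fwd=0
After 3 (back): cur=X back=1 fwd=1
After 4 (back): cur=HOME back=0 fwd=2
After 5 (visit(J)): cur=J back=1 fwd=0
After 6 (visit(N)): cur=N back=2 fwd=0
After 7 (back): cur=J back=1 fwd=1
After 8 (forward): cur=N back=2 fwd=0
After 9 (visit(G)): cur=G back=3 fwd=0

Answer: back: HOME,J,N
current: G
forward: (empty)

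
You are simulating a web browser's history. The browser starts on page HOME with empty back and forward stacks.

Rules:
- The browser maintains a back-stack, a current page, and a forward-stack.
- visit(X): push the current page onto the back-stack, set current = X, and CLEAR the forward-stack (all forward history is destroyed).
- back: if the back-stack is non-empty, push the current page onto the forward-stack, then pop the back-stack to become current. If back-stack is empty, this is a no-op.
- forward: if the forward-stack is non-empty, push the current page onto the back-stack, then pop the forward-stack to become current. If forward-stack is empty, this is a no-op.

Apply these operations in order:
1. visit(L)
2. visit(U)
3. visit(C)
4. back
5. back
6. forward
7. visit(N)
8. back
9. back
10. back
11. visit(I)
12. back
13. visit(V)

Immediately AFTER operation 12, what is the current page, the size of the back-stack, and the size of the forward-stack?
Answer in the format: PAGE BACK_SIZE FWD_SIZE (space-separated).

After 1 (visit(L)): cur=L back=1 fwd=0
After 2 (visit(U)): cur=U back=2 fwd=0
After 3 (visit(C)): cur=C back=3 fwd=0
After 4 (back): cur=U back=2 fwd=1
After 5 (back): cur=L back=1 fwd=2
After 6 (forward): cur=U back=2 fwd=1
After 7 (visit(N)): cur=N back=3 fwd=0
After 8 (back): cur=U back=2 fwd=1
After 9 (back): cur=L back=1 fwd=2
After 10 (back): cur=HOME back=0 fwd=3
After 11 (visit(I)): cur=I back=1 fwd=0
After 12 (back): cur=HOME back=0 fwd=1

HOME 0 1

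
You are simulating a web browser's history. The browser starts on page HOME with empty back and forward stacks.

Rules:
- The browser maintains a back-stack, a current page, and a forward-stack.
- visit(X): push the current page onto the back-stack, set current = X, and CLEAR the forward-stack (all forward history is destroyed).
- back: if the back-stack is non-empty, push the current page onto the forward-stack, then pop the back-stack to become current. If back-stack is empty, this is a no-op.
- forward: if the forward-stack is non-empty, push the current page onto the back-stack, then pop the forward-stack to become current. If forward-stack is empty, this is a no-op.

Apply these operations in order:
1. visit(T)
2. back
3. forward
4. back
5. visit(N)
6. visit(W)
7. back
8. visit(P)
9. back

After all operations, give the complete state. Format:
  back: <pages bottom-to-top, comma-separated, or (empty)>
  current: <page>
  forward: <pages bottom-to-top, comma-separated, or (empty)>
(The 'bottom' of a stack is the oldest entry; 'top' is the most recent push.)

After 1 (visit(T)): cur=T back=1 fwd=0
After 2 (back): cur=HOME back=0 fwd=1
After 3 (forward): cur=T back=1 fwd=0
After 4 (back): cur=HOME back=0 fwd=1
After 5 (visit(N)): cur=N back=1 fwd=0
After 6 (visit(W)): cur=W back=2 fwd=0
After 7 (back): cur=N back=1 fwd=1
After 8 (visit(P)): cur=P back=2 fwd=0
After 9 (back): cur=N back=1 fwd=1

Answer: back: HOME
current: N
forward: P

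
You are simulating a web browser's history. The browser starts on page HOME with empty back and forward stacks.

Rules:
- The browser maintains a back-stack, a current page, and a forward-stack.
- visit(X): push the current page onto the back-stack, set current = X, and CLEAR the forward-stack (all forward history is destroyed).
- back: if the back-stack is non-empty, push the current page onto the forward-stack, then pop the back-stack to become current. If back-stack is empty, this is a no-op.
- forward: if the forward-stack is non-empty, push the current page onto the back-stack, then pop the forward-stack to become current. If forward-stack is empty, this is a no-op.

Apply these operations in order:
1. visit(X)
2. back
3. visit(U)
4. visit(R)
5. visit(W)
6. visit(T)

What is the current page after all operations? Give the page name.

After 1 (visit(X)): cur=X back=1 fwd=0
After 2 (back): cur=HOME back=0 fwd=1
After 3 (visit(U)): cur=U back=1 fwd=0
After 4 (visit(R)): cur=R back=2 fwd=0
After 5 (visit(W)): cur=W back=3 fwd=0
After 6 (visit(T)): cur=T back=4 fwd=0

Answer: T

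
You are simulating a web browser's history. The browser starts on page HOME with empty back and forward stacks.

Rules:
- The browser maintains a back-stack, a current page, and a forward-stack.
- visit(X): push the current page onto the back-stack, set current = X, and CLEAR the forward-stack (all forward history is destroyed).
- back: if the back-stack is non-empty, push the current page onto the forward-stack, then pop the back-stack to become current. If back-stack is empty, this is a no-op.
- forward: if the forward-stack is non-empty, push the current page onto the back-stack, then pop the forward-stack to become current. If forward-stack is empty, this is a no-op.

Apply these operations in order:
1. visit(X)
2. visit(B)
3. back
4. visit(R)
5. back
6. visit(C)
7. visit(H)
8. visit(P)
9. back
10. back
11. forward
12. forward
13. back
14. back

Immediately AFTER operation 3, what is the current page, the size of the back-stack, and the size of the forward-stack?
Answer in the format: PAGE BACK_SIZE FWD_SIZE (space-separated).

After 1 (visit(X)): cur=X back=1 fwd=0
After 2 (visit(B)): cur=B back=2 fwd=0
After 3 (back): cur=X back=1 fwd=1

X 1 1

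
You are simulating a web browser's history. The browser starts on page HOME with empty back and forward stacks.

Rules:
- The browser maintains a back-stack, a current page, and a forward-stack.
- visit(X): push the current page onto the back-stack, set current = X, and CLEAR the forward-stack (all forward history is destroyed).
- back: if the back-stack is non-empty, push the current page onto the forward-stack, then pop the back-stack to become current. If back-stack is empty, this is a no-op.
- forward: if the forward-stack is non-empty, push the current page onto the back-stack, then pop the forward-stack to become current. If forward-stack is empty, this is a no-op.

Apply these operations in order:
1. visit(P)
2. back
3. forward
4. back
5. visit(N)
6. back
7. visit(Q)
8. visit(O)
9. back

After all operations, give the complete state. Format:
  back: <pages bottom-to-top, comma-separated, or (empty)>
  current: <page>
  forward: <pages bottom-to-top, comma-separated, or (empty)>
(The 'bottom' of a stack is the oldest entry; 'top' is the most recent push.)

After 1 (visit(P)): cur=P back=1 fwd=0
After 2 (back): cur=HOME back=0 fwd=1
After 3 (forward): cur=P back=1 fwd=0
After 4 (back): cur=HOME back=0 fwd=1
After 5 (visit(N)): cur=N back=1 fwd=0
After 6 (back): cur=HOME back=0 fwd=1
After 7 (visit(Q)): cur=Q back=1 fwd=0
After 8 (visit(O)): cur=O back=2 fwd=0
After 9 (back): cur=Q back=1 fwd=1

Answer: back: HOME
current: Q
forward: O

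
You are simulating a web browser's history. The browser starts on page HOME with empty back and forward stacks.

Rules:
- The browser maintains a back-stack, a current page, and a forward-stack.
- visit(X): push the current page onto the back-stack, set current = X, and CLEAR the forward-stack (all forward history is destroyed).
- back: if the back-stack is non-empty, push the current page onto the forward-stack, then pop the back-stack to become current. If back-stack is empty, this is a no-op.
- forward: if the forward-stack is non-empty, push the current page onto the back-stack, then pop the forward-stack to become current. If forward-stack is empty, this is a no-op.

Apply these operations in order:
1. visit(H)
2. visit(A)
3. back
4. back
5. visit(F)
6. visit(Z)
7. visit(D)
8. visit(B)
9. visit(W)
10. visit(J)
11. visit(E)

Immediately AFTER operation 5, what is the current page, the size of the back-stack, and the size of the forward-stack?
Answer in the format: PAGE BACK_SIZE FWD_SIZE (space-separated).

After 1 (visit(H)): cur=H back=1 fwd=0
After 2 (visit(A)): cur=A back=2 fwd=0
After 3 (back): cur=H back=1 fwd=1
After 4 (back): cur=HOME back=0 fwd=2
After 5 (visit(F)): cur=F back=1 fwd=0

F 1 0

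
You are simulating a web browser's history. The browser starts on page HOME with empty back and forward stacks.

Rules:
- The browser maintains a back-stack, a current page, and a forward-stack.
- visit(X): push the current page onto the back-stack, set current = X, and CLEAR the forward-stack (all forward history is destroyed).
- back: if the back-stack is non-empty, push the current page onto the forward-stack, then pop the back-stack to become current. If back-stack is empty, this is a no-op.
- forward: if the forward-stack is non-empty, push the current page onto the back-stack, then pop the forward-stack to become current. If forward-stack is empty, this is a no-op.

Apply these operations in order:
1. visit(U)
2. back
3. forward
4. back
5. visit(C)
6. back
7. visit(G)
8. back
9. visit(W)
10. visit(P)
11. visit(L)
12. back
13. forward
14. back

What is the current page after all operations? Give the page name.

After 1 (visit(U)): cur=U back=1 fwd=0
After 2 (back): cur=HOME back=0 fwd=1
After 3 (forward): cur=U back=1 fwd=0
After 4 (back): cur=HOME back=0 fwd=1
After 5 (visit(C)): cur=C back=1 fwd=0
After 6 (back): cur=HOME back=0 fwd=1
After 7 (visit(G)): cur=G back=1 fwd=0
After 8 (back): cur=HOME back=0 fwd=1
After 9 (visit(W)): cur=W back=1 fwd=0
After 10 (visit(P)): cur=P back=2 fwd=0
After 11 (visit(L)): cur=L back=3 fwd=0
After 12 (back): cur=P back=2 fwd=1
After 13 (forward): cur=L back=3 fwd=0
After 14 (back): cur=P back=2 fwd=1

Answer: P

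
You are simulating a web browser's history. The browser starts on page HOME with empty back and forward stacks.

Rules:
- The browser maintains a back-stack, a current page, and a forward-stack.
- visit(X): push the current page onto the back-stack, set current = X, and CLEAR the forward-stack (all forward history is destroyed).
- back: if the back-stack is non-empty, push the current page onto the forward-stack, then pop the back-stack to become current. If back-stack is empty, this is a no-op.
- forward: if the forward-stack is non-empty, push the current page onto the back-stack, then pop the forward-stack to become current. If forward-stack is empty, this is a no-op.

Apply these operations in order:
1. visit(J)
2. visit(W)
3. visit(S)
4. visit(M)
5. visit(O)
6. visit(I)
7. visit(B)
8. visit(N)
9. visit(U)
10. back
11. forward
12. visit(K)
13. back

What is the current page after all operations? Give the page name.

After 1 (visit(J)): cur=J back=1 fwd=0
After 2 (visit(W)): cur=W back=2 fwd=0
After 3 (visit(S)): cur=S back=3 fwd=0
After 4 (visit(M)): cur=M back=4 fwd=0
After 5 (visit(O)): cur=O back=5 fwd=0
After 6 (visit(I)): cur=I back=6 fwd=0
After 7 (visit(B)): cur=B back=7 fwd=0
After 8 (visit(N)): cur=N back=8 fwd=0
After 9 (visit(U)): cur=U back=9 fwd=0
After 10 (back): cur=N back=8 fwd=1
After 11 (forward): cur=U back=9 fwd=0
After 12 (visit(K)): cur=K back=10 fwd=0
After 13 (back): cur=U back=9 fwd=1

Answer: U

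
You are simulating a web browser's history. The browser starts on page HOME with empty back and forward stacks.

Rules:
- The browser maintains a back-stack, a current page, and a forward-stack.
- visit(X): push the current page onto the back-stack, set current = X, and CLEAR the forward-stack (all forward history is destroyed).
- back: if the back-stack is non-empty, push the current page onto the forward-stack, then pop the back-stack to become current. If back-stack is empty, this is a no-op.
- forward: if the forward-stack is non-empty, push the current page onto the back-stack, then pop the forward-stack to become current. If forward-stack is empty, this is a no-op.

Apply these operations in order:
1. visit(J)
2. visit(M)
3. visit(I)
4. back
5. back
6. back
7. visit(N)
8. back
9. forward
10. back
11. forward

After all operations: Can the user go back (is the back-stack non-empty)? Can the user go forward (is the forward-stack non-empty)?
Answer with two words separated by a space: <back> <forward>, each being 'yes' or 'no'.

Answer: yes no

Derivation:
After 1 (visit(J)): cur=J back=1 fwd=0
After 2 (visit(M)): cur=M back=2 fwd=0
After 3 (visit(I)): cur=I back=3 fwd=0
After 4 (back): cur=M back=2 fwd=1
After 5 (back): cur=J back=1 fwd=2
After 6 (back): cur=HOME back=0 fwd=3
After 7 (visit(N)): cur=N back=1 fwd=0
After 8 (back): cur=HOME back=0 fwd=1
After 9 (forward): cur=N back=1 fwd=0
After 10 (back): cur=HOME back=0 fwd=1
After 11 (forward): cur=N back=1 fwd=0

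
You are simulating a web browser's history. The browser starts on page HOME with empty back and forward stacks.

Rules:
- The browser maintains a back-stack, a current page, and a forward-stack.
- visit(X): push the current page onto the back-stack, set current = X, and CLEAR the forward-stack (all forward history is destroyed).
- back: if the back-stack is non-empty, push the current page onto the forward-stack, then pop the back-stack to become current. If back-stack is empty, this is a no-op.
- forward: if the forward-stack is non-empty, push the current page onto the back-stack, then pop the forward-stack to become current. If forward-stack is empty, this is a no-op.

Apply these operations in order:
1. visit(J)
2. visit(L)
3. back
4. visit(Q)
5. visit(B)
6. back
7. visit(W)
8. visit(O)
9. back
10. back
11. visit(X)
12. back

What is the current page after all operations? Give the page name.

After 1 (visit(J)): cur=J back=1 fwd=0
After 2 (visit(L)): cur=L back=2 fwd=0
After 3 (back): cur=J back=1 fwd=1
After 4 (visit(Q)): cur=Q back=2 fwd=0
After 5 (visit(B)): cur=B back=3 fwd=0
After 6 (back): cur=Q back=2 fwd=1
After 7 (visit(W)): cur=W back=3 fwd=0
After 8 (visit(O)): cur=O back=4 fwd=0
After 9 (back): cur=W back=3 fwd=1
After 10 (back): cur=Q back=2 fwd=2
After 11 (visit(X)): cur=X back=3 fwd=0
After 12 (back): cur=Q back=2 fwd=1

Answer: Q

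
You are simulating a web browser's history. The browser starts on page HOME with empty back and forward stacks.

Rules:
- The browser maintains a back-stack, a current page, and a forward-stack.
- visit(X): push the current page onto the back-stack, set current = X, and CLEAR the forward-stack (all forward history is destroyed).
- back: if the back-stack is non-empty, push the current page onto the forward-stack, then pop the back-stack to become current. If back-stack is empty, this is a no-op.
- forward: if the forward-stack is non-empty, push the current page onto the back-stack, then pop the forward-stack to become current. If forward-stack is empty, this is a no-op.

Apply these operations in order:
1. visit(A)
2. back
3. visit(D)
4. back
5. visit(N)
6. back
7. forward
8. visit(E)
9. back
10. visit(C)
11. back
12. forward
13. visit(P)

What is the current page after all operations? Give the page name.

After 1 (visit(A)): cur=A back=1 fwd=0
After 2 (back): cur=HOME back=0 fwd=1
After 3 (visit(D)): cur=D back=1 fwd=0
After 4 (back): cur=HOME back=0 fwd=1
After 5 (visit(N)): cur=N back=1 fwd=0
After 6 (back): cur=HOME back=0 fwd=1
After 7 (forward): cur=N back=1 fwd=0
After 8 (visit(E)): cur=E back=2 fwd=0
After 9 (back): cur=N back=1 fwd=1
After 10 (visit(C)): cur=C back=2 fwd=0
After 11 (back): cur=N back=1 fwd=1
After 12 (forward): cur=C back=2 fwd=0
After 13 (visit(P)): cur=P back=3 fwd=0

Answer: P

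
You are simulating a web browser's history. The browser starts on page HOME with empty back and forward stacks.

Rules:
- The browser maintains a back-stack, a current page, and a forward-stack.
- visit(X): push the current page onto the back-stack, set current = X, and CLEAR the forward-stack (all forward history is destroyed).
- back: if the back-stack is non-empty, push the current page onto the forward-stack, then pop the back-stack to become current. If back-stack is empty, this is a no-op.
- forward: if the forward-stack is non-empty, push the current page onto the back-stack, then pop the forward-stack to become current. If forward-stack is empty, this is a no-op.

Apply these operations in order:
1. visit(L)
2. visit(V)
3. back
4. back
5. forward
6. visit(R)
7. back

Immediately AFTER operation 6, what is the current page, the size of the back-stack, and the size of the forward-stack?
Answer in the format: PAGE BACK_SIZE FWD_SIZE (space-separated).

After 1 (visit(L)): cur=L back=1 fwd=0
After 2 (visit(V)): cur=V back=2 fwd=0
After 3 (back): cur=L back=1 fwd=1
After 4 (back): cur=HOME back=0 fwd=2
After 5 (forward): cur=L back=1 fwd=1
After 6 (visit(R)): cur=R back=2 fwd=0

R 2 0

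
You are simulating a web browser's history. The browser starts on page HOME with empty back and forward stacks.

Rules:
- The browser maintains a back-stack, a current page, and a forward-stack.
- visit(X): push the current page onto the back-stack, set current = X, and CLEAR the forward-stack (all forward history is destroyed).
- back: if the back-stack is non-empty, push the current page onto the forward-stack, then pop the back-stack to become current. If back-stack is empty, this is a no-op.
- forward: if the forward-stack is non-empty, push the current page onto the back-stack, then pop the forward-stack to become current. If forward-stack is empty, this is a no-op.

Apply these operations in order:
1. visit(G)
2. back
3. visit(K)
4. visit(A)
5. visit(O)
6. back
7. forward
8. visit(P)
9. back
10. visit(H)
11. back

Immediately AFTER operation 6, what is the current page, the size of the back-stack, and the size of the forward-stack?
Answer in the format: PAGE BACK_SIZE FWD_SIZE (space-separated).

After 1 (visit(G)): cur=G back=1 fwd=0
After 2 (back): cur=HOME back=0 fwd=1
After 3 (visit(K)): cur=K back=1 fwd=0
After 4 (visit(A)): cur=A back=2 fwd=0
After 5 (visit(O)): cur=O back=3 fwd=0
After 6 (back): cur=A back=2 fwd=1

A 2 1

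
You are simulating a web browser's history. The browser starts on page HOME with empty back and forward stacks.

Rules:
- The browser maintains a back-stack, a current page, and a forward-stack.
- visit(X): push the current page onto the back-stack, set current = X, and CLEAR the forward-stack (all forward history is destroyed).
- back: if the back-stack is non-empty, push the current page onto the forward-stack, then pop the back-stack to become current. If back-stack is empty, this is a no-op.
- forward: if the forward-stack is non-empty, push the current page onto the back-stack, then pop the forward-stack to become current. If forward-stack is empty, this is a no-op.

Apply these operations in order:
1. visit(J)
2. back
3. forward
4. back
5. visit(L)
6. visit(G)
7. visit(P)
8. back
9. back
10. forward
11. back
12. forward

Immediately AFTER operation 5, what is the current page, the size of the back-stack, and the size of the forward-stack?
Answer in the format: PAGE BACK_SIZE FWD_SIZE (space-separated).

After 1 (visit(J)): cur=J back=1 fwd=0
After 2 (back): cur=HOME back=0 fwd=1
After 3 (forward): cur=J back=1 fwd=0
After 4 (back): cur=HOME back=0 fwd=1
After 5 (visit(L)): cur=L back=1 fwd=0

L 1 0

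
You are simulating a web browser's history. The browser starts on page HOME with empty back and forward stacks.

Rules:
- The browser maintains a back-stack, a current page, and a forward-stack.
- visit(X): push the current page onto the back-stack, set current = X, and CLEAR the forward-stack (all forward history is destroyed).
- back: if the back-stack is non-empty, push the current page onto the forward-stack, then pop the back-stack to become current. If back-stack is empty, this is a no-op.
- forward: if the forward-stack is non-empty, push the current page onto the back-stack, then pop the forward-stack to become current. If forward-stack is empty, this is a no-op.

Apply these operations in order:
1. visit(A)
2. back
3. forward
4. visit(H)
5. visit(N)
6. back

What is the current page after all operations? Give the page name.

Answer: H

Derivation:
After 1 (visit(A)): cur=A back=1 fwd=0
After 2 (back): cur=HOME back=0 fwd=1
After 3 (forward): cur=A back=1 fwd=0
After 4 (visit(H)): cur=H back=2 fwd=0
After 5 (visit(N)): cur=N back=3 fwd=0
After 6 (back): cur=H back=2 fwd=1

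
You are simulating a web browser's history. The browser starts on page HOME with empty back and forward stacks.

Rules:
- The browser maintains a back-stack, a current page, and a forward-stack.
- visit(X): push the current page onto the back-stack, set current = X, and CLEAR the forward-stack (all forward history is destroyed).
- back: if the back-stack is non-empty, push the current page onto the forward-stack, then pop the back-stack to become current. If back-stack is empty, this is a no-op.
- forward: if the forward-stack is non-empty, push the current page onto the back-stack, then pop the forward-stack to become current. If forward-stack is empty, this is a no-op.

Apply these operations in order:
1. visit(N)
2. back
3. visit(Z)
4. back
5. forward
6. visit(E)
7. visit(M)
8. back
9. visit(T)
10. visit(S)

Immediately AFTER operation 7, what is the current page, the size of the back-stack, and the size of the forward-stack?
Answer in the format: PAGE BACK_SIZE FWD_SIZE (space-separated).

After 1 (visit(N)): cur=N back=1 fwd=0
After 2 (back): cur=HOME back=0 fwd=1
After 3 (visit(Z)): cur=Z back=1 fwd=0
After 4 (back): cur=HOME back=0 fwd=1
After 5 (forward): cur=Z back=1 fwd=0
After 6 (visit(E)): cur=E back=2 fwd=0
After 7 (visit(M)): cur=M back=3 fwd=0

M 3 0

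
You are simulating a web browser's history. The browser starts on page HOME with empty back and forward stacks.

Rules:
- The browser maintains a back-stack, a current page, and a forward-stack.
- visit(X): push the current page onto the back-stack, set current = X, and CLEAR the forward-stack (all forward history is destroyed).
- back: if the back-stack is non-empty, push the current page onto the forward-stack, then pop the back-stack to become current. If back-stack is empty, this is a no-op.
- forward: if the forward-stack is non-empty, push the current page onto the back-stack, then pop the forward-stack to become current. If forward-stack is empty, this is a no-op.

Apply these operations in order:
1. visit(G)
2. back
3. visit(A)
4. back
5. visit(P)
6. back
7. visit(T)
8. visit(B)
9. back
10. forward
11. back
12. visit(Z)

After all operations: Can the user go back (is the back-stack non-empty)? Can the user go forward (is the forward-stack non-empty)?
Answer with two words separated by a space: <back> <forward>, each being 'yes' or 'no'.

Answer: yes no

Derivation:
After 1 (visit(G)): cur=G back=1 fwd=0
After 2 (back): cur=HOME back=0 fwd=1
After 3 (visit(A)): cur=A back=1 fwd=0
After 4 (back): cur=HOME back=0 fwd=1
After 5 (visit(P)): cur=P back=1 fwd=0
After 6 (back): cur=HOME back=0 fwd=1
After 7 (visit(T)): cur=T back=1 fwd=0
After 8 (visit(B)): cur=B back=2 fwd=0
After 9 (back): cur=T back=1 fwd=1
After 10 (forward): cur=B back=2 fwd=0
After 11 (back): cur=T back=1 fwd=1
After 12 (visit(Z)): cur=Z back=2 fwd=0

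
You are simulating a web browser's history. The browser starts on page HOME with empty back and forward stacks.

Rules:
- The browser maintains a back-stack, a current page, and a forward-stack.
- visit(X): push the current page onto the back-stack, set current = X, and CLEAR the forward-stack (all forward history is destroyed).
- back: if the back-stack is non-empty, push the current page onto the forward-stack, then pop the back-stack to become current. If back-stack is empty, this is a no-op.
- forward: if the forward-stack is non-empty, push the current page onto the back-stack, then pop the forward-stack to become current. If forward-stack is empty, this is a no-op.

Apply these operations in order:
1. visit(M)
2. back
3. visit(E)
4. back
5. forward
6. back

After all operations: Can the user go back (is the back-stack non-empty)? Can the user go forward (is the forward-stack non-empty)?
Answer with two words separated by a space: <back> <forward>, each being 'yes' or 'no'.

Answer: no yes

Derivation:
After 1 (visit(M)): cur=M back=1 fwd=0
After 2 (back): cur=HOME back=0 fwd=1
After 3 (visit(E)): cur=E back=1 fwd=0
After 4 (back): cur=HOME back=0 fwd=1
After 5 (forward): cur=E back=1 fwd=0
After 6 (back): cur=HOME back=0 fwd=1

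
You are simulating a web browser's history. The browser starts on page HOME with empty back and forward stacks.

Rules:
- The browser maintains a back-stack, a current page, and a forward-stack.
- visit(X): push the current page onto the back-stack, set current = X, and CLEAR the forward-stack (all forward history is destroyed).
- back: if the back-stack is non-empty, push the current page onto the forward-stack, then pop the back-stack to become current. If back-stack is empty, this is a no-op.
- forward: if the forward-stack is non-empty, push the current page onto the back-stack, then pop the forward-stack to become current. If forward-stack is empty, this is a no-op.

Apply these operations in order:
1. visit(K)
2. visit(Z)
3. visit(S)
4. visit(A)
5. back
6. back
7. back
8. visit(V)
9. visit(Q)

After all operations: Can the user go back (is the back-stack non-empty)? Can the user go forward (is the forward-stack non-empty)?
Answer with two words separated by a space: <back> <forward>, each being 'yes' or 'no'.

After 1 (visit(K)): cur=K back=1 fwd=0
After 2 (visit(Z)): cur=Z back=2 fwd=0
After 3 (visit(S)): cur=S back=3 fwd=0
After 4 (visit(A)): cur=A back=4 fwd=0
After 5 (back): cur=S back=3 fwd=1
After 6 (back): cur=Z back=2 fwd=2
After 7 (back): cur=K back=1 fwd=3
After 8 (visit(V)): cur=V back=2 fwd=0
After 9 (visit(Q)): cur=Q back=3 fwd=0

Answer: yes no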